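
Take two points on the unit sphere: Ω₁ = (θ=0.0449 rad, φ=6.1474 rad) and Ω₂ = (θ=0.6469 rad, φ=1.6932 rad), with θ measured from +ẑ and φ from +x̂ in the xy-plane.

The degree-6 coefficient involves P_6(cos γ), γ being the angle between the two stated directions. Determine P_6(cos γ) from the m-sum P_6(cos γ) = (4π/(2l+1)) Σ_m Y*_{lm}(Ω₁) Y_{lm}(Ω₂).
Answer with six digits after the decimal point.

-0.376006

Addition theorem: P_6(cos γ) = (4π/13) Σ_m Y*_{lm}(Ω₁) Y_{lm}(Ω₂), m = −6…6:
  m=-6: (0.000000, -0.000000) × (-0.017188, 0.015519) = (-0.000000, 0.000000)  (running Σ = (-0.000000, 0.000000))
  m=-5: (0.000000, -0.000000) × (-0.061018, -0.086930) = (-0.000000, -0.000000)  (running Σ = (-0.000000, -0.000000))
  m=-4: (0.000012, -0.000007) × (0.249471, -0.132941) = (0.000002, -0.000004)  (running Σ = (0.000002, -0.000004))
  m=-3: (0.000431, -0.000186) × (0.163595, 0.425301) = (0.000150, 0.000153)  (running Σ = (0.000152, 0.000149))
  m=-2: (0.010053, -0.002799) × (-0.334945, 0.083675) = (-0.003133, 0.001779)  (running Σ = (-0.002981, 0.001928))
  m=-1: (0.145097, -0.019824) × (0.017487, 0.142146) = (0.005355, 0.020278)  (running Σ = (0.002374, 0.022207))
  m=0: (0.995689, -0.000000) × (-0.395433, 0.000000) = (-0.393728, 0.000000)  (running Σ = (-0.391354, 0.022207))
  m=1: (-0.145097, -0.019824) × (-0.017487, 0.142146) = (0.005355, -0.020278)  (running Σ = (-0.385999, 0.001928))
  m=2: (0.010053, 0.002799) × (-0.334945, -0.083675) = (-0.003133, -0.001779)  (running Σ = (-0.389132, 0.000149))
  m=3: (-0.000431, -0.000186) × (-0.163595, 0.425301) = (0.000150, -0.000153)  (running Σ = (-0.388982, -0.000004))
  m=4: (0.000012, 0.000007) × (0.249471, 0.132941) = (0.000002, 0.000004)  (running Σ = (-0.388980, -0.000000))
  m=5: (-0.000000, -0.000000) × (0.061018, -0.086930) = (-0.000000, 0.000000)  (running Σ = (-0.388980, 0.000000))
  m=6: (0.000000, 0.000000) × (-0.017188, -0.015519) = (-0.000000, -0.000000)  (running Σ = (-0.388980, -0.000000))
Total Σ_m = (-0.388980, -0.000000). Multiply by 0.966644: (-0.376006, -0.000000). P_6(cos γ) = -0.376006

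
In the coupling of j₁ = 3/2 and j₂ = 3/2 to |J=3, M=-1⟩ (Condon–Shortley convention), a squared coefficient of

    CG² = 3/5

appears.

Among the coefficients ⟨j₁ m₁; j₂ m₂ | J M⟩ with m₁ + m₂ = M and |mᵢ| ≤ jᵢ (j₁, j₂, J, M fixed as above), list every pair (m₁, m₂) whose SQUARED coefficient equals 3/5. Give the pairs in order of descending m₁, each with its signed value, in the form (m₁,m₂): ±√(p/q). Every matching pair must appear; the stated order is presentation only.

Admissible pairs with m₁+m₂ = M = -1: (-3/2,1/2), (-1/2,-1/2), (1/2,-3/2)
  (m₁,m₂)=(1/2,-3/2): CG² = 1/5, CG = +√(1/5)
  (m₁,m₂)=(-1/2,-1/2): CG² = 3/5, CG = +√(3/5)   ← matches the target
  (m₁,m₂)=(-3/2,1/2): CG² = 1/5, CG = +√(1/5)
Pairs with CG² = 3/5: (-1/2,-1/2): +√(3/5)

(-1/2,-1/2): +√(3/5)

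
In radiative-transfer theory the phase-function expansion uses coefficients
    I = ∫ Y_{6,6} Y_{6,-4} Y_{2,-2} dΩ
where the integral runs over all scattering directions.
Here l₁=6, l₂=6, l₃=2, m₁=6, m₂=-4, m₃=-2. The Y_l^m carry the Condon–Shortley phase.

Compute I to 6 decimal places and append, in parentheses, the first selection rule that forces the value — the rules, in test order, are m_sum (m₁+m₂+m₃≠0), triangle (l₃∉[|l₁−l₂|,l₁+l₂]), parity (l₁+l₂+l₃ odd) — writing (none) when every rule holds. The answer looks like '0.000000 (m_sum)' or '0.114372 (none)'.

m-sum 0 ✓  L=14 even ✓  0≤2≤12 ✓
Π(2lᵢ+1) = 13×13×5 = 845
triangle coeff Δ(6,6,2) = 1/90090
Σ_t [4,6]: t=4:+1/69120 t=5:−1/14400 t=6:+1/69120 = -7/172800
(3j)²=14/715 [(6 6 2; 0 0 0)], sign=-1
Σ_t [0,0]: t=0:+1/14515200 = 1/14515200
(3j)²=2/455 [(6 6 2; 6 -4 -2)], sign=+1
⇒ 4πI² = 4/55
I = (-1)√(4/55/(4π)) = -0.07607531
No selection rule forces the value: the integral is nonzero (none).

-0.076075 (none)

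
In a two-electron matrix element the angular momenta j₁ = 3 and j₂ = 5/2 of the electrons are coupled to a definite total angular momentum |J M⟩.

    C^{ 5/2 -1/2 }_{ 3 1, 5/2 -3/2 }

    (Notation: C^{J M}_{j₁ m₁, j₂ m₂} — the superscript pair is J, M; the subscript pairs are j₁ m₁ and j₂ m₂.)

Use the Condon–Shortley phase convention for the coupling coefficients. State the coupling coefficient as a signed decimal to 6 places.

−√(1/35) ≈ -0.169031

j₁+j₂−J=3  J+j₁−j₂=3  J−j₁+j₂=2  j₁+j₂+J+1=9
(j₁±m₁, j₂±m₂, J±M) = (4,2,1,4,2,3)
P² = 576/35
sum k=0..1:
  [0] +1/12 = 1/12
  [1] −1/8 = -1/8
S = -1/24
C² = P²·S² = 1/35 ; C = -0.169031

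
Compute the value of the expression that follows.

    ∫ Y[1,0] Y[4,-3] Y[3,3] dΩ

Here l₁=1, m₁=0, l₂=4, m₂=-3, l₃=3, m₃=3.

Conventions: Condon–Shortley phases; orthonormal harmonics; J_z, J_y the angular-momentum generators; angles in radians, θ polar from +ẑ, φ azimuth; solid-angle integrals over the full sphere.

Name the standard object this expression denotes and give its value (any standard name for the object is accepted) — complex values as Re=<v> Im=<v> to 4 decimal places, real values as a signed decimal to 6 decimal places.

Gaunt coefficient, -0.162868

This is a Gaunt coefficient — the integral of a triple product of spherical harmonics over the sphere.
Checks pass: Σm=0; 8 even; l₃=3∈[3,5].
(2·1+1)(2·4+1)(2·3+1) = 189
Δ: 2! 0! 6! / 9! → 1/252
sum: t=1:−1/36 = -1/36
3j²(1 4 3; 0 0 0) = Δ·Π!·Σ² = 4/63  (sign +1)
sum: t=1:−1/720 = -1/720
3j²(1 4 3; 0 -3 3) = Δ·Π!·Σ² = 1/36  (sign -1)
combine: 4πI² = 189·4/63·1/36 = 1/3
take √, sign -1: I = -0.16286750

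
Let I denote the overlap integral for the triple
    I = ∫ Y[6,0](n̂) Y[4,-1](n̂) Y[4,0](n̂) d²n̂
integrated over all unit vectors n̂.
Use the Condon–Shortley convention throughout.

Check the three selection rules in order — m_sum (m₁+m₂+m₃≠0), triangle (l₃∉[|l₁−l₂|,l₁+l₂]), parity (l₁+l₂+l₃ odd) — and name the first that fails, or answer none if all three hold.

azimuthal sum: 0 − 1 + 0 = -1  ✗
2 ≤ 4 ≤ 10 (triangle on l)
L = 6 + 4 + 4 = 14 (even)

m_sum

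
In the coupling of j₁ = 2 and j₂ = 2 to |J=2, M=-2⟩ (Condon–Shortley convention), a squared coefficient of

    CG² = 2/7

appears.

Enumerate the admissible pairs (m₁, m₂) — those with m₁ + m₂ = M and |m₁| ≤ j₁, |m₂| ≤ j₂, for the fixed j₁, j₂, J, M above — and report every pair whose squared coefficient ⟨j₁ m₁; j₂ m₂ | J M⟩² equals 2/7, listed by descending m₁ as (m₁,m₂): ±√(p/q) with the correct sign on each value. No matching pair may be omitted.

Admissible pairs with m₁+m₂ = M = -2: (-2,0), (-1,-1), (0,-2)
  (m₁,m₂)=(0,-2): CG² = 2/7, CG = +√(2/7)   ← matches the target
  (m₁,m₂)=(-1,-1): CG² = 3/7, CG = −√(3/7)
  (m₁,m₂)=(-2,0): CG² = 2/7, CG = +√(2/7)   ← matches the target
Pairs with CG² = 2/7: (0,-2): +√(2/7); (-2,0): +√(2/7)

(0,-2): +√(2/7); (-2,0): +√(2/7)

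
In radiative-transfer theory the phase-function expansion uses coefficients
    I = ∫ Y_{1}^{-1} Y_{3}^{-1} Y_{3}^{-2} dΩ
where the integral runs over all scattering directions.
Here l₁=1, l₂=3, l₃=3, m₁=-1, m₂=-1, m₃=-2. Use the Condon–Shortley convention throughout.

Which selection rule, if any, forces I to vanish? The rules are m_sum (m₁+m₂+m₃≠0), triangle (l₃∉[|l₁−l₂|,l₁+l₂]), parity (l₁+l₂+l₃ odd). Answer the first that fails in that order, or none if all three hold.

azimuthal sum: -1 − 1 − 2 = -4  ✗
2 ≤ 3 ≤ 4 (triangle on l)
L = 1 + 3 + 3 = 7 (odd)

m_sum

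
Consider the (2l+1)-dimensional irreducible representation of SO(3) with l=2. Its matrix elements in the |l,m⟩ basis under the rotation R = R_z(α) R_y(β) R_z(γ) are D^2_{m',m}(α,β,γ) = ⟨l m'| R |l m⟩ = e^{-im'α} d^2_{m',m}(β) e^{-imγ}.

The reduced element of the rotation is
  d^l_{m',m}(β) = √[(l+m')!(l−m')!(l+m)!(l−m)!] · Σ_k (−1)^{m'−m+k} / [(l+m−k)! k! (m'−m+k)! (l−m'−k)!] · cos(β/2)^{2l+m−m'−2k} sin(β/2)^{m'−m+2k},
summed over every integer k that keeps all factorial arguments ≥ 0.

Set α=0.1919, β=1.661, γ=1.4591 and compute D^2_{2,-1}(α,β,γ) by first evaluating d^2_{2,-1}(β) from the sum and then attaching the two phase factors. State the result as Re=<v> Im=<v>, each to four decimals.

Re=-0.2581 Im=-0.4775

First d^2_{2,-1}(β=1.6610), then the phase factors e^{-i(2)α} and e^{-i(-1)γ}:
Half-angle: c=0.674507, s=0.738269. N=√(24·1·1·6)=12.000000
k: max(0,(-1)−(2))=0 … min(2+(-1),2−(2))=0
  k=0: (−1)^3·12.0000/(6)·0.6745^1·0.7383^3 = -0.542825
d^2_{2,-1}(1.6610) = -0.542825
Attach z-rotation phases: D = e^{-i(2)(0.1919)}·(-0.542825)·e^{-i(-1)(1.4591)} = -0.258096-0.477541i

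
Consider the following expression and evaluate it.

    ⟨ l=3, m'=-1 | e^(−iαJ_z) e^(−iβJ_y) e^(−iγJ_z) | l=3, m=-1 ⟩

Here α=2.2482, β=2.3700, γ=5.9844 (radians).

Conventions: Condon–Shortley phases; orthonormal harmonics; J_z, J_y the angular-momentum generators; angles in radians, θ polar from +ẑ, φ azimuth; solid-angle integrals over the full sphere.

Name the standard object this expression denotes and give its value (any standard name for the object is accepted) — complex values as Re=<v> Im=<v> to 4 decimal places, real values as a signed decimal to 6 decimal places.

This is a Wigner D-matrix element — the rotation-matrix element ⟨l m'| R(α,β,γ) |l m⟩ in the angular-momentum basis.
D^3_{-1,-1}(2.2482,2.3700,5.9844) = e^{-i·-1·2.2482}·d^3_{-1,-1}(2.3700)·e^{-i·-1·5.9844}. Compute d first:
c=cos(2.370000/2)=0.376297, s=sin(2.370000/2)=0.926499; N=√[2·24·2·24]=48.000000
Admissible k: 0..2 (factorial args all ≥0)
  k=0: (−1)^0·48.0000/(48)·0.3763^6·0.9265^0 = +0.002839
  k=1: (−1)^1·48.0000/(6)·0.3763^4·0.9265^2 = -0.137690
  k=2: (−1)^2·48.0000/(8)·0.3763^2·0.9265^4 = +0.626027
d^3_{-1,-1}(2.3700) = +0.002839 -0.137690 +0.626027 = +0.491176
D = (-0.626772+0.779203i)·(+0.491176)·(+0.955695-0.294360i) = -0.181557+0.456389i

Wigner D-matrix element, Re=-0.1816 Im=0.4564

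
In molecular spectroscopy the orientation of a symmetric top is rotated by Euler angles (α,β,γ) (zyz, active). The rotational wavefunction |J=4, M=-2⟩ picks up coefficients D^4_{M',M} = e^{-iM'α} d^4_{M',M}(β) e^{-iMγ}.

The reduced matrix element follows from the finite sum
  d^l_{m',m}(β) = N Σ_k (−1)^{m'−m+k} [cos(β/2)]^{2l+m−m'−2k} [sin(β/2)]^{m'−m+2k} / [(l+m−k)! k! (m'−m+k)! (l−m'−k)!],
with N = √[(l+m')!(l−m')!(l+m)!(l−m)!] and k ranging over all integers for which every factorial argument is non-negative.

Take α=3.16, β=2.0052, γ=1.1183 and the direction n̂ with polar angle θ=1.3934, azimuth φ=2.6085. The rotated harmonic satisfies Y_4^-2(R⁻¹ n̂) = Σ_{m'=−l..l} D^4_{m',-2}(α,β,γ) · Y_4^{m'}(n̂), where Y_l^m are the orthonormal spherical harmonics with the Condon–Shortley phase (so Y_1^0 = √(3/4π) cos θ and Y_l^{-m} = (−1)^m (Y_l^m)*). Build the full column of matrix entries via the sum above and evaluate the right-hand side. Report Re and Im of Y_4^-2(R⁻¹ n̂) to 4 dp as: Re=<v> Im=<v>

Need the full column D^4_{m',-2} for m'=−4..4 at α=3.1600, β=2.0052, γ=1.1183.
cos(β/2)=0.538113, sin(β/2)=0.842873
d^4_{-4,-2}: single k=2 term ⇒ +0.091273;  D = -0.061506+0.067437i
d^4_{-3,-2}: k∈[1..2] ⇒ +0.041204 -0.303276 = -0.262072;  D = -0.173008+0.196850i
d^4_{-2,-2}: k∈[0..2] ⇒ +0.007030 -0.206988 +0.634794 = +0.434836;  D = -0.280999+0.331846i
d^4_{-1,-2}: k∈[0..2] ⇒ -0.046721 +0.573137 -0.937444 = -0.411027;  D = -0.259795+0.318512i
d^4_{0,-2}: k∈[0..2] ⇒ +0.163638 -1.070610 +0.985009 = +0.078038;  D = -0.048203+0.061370i
d^4_{1,-2}: k∈[0..2] ⇒ -0.382091 +1.406165 -0.689992 = +0.334082;  D = +0.201489-0.266483i
d^4_{2,-2}: k∈[0..2] ⇒ +0.634794 -1.245949 +0.254740 = -0.356416;  D = +0.209689-0.288206i
d^4_{3,-2}: k∈[0..1] ⇒ -0.744073 +0.608516 = -0.135557;  D = -0.077721+0.111064i
d^4_{4,-2}: single k=0 term ⇒ +0.549412;  D = -0.306663+0.455863i
Y_4^{m'}(θ=1.3934,φ=2.6085) and Σ D·Y over m':
  (-0.0615+0.0674i)·(-0.2212+0.3516i)  (-0.1730+0.1968i)·(+0.0060-0.2106i)  (-0.2810+0.3318i)·(-0.1225-0.2219i)  (-0.2598+0.3185i)·(+0.1969+0.1162i)  (-0.0482+0.0614i)·(+0.2221+0.0000i)  (+0.2015-0.2665i)·(-0.1969+0.1162i)  (+0.2097-0.2882i)·(-0.1225+0.2219i)  (-0.0777+0.1111i)·(-0.0060-0.2106i)  (-0.3067+0.4559i)·(-0.2212-0.3516i)
Y_4^-2(R⁻¹ n̂) = +0.321009+0.249302i

Re=0.3210 Im=0.2493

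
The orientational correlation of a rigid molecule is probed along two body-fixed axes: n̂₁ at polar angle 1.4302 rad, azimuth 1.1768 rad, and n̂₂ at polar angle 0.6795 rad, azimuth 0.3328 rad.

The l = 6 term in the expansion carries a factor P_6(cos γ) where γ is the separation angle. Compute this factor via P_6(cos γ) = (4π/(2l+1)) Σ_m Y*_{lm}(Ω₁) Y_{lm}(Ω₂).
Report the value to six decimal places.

0.305569

Term-by-term m-sum for l=6 (normalisation 4π/13 = 0.966644):
  m=-6: (+0.324356+0.319346i) × (-0.012293-0.027089i) = +0.004664-0.012712i  (running Σ = +0.004664-0.012712i)
  m=-5: (+0.205618-0.086736i) × (-0.011872-0.127009i) = -0.013457-0.025086i  (running Σ = -0.008794-0.037798i)
  m=-4: (+0.001395+0.268831i) × (+0.074679-0.305700i) = +0.082286+0.019650i  (running Σ = +0.073492-0.018148i)
  m=-3: (+0.228267+0.093512i) × (+0.249012-0.386452i) = +0.092979-0.064929i  (running Σ = +0.166471-0.083077i)
  m=-2: (-0.148458+0.149231i) × (+0.221664-0.174032i) = -0.006937+0.058916i  (running Σ = +0.159534-0.024161i)
  m=-1: (+0.097069+0.233488i) × (-0.203678+0.070403i) = -0.036209-0.040722i  (running Σ = +0.123325-0.064884i)
  m=0: (-0.194382-0.000000i) × (-0.357353+0.000000i) = +0.069463+0.000000i  (running Σ = +0.192788-0.064884i)
  m=1: (-0.097069+0.233488i) × (+0.203678+0.070403i) = -0.036209+0.040722i  (running Σ = +0.156579-0.024161i)
  m=2: (-0.148458-0.149231i) × (+0.221664+0.174032i) = -0.006937-0.058916i  (running Σ = +0.149642-0.083077i)
  m=3: (-0.228267+0.093512i) × (-0.249012-0.386452i) = +0.092979+0.064929i  (running Σ = +0.242622-0.018148i)
  m=4: (+0.001395-0.268831i) × (+0.074679+0.305700i) = +0.082286-0.019650i  (running Σ = +0.324907-0.037798i)
  m=5: (-0.205618-0.086736i) × (+0.011872-0.127009i) = -0.013457+0.025086i  (running Σ = +0.311450-0.012712i)
  m=6: (+0.324356-0.319346i) × (-0.012293+0.027089i) = +0.004664+0.012712i  (running Σ = +0.316113-0.000000i)
Σ over m = +0.316113-0.000000i; ×(4π/13) → +0.305569-0.000000i. Real part: 0.305569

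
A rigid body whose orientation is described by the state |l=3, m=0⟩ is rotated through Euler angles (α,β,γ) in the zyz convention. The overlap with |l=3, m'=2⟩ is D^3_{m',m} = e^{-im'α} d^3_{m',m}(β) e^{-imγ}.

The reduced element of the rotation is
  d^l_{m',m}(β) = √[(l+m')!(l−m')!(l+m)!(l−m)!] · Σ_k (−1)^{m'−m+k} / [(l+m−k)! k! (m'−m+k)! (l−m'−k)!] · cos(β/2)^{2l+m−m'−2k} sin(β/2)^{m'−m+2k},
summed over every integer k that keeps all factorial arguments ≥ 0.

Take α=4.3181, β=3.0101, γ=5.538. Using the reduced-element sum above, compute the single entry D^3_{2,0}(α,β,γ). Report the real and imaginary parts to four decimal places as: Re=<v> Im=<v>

First d^3_{2,0}(β=3.0101), then the phase factors e^{-i(2)α} and e^{-i(0)γ}:
With c≡cos(β/2)=0.065699 and s≡sin(β/2)=0.997839, N=[120·1·6·6]^{1/2}=65.726707
k∈{0,1} keeps every argument non-negative
  k=0: (−1)^2·65.7267/(12)·0.0657^4·0.9978^2 = +0.000102
  k=1: (−1)^3·65.7267/(12)·0.0657^2·0.9978^4 = -0.023438
d^3_{2,0}(3.0101) = +0.000102 -0.023438 = -0.023336
D = (-0.704855-0.709352i)·(-0.023336)·(+1.000000+0.000000i) = +0.016449+0.016554i

Re=0.0164 Im=0.0166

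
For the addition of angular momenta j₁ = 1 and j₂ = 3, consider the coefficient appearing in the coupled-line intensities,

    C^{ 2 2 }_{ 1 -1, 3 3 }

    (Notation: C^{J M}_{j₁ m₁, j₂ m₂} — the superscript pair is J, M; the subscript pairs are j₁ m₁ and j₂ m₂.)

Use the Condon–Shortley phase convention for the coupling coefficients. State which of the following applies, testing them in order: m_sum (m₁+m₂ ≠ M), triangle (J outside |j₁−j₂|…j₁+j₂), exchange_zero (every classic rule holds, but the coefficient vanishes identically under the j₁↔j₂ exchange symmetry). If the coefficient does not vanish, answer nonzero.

m-sum: m₁+m₂ = -1+3 = 2, M = 2  ✓
triangle: |j₁−j₂| = 2 ≤ J = 2 ≤ j₁+j₂ = 4  ✓
exchange: j₁≠j₂ or m₁≠m₂ — the exchange symmetry imposes no constraint here
value check: CG = +√(5/7) = +0.845154 ≠ 0

nonzero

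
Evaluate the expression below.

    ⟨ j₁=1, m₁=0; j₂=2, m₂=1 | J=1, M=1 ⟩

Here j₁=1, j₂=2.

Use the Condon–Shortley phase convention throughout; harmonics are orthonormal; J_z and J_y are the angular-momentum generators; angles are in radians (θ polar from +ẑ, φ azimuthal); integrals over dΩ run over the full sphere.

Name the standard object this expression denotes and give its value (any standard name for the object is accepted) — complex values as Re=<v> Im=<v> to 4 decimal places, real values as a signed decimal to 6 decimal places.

This is a Clebsch–Gordan (vector-coupling) coefficient.
√[3·2!0!2!/5! · 1!1!3!1!2!0!] = √(6/5)
  +(−1)^1/∏(1,1,0,2,0,0)! = -1/2  (running -1/2)
⟨..|..⟩ = √(6/5)·(-1/2) = -0.547723

Clebsch–Gordan coefficient, −√(3/10) ≈ -0.547723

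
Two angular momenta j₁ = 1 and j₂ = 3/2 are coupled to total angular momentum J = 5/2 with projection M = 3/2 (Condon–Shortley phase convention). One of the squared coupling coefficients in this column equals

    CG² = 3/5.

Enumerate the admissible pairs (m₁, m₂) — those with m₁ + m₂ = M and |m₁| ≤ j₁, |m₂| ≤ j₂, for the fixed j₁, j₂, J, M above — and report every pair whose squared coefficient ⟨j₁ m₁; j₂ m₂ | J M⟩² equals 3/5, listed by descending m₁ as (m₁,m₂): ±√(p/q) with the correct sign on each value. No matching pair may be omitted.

Admissible pairs with m₁+m₂ = M = 3/2: (0,3/2), (1,1/2)
  (m₁,m₂)=(1,1/2): CG² = 3/5, CG = +√(3/5)   ← matches the target
  (m₁,m₂)=(0,3/2): CG² = 2/5, CG = +√(2/5)
Pairs with CG² = 3/5: (1,1/2): +√(3/5)

(1,1/2): +√(3/5)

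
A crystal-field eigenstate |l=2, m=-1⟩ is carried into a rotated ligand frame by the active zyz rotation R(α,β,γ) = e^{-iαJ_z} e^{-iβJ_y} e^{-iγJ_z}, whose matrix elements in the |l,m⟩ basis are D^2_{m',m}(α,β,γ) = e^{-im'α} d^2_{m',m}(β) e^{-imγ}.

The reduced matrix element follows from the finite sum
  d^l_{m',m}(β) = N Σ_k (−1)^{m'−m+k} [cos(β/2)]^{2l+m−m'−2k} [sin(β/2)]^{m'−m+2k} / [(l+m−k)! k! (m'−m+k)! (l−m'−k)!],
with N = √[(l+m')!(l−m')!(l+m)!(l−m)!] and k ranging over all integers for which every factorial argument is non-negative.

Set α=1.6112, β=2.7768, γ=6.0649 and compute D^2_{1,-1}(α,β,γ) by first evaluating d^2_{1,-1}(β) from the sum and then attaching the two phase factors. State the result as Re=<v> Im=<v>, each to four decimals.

Re=0.2148 Im=0.8119

First d^2_{1,-1}(β=2.7768), then the phase factors e^{-i(1)α} and e^{-i(-1)γ}:
c=cos(2.776800/2)=0.181387, s=sin(2.776800/2)=0.983412; N=√[6·1·1·6]=6.000000
k∈{0,1} keeps every argument non-negative
  k=0: (−1)^2·6.0000/(2)·0.1814^2·0.9834^2 = +0.095456
  k=1: (−1)^3·6.0000/(6)·0.1814^0·0.9834^4 = -0.935280
d^2_{1,-1}(2.7768) = +0.095456 -0.935280 = -0.839824
D = (-0.040393-0.999184i)·(-0.839824)·(+0.976270-0.216556i) = +0.214838+0.811880i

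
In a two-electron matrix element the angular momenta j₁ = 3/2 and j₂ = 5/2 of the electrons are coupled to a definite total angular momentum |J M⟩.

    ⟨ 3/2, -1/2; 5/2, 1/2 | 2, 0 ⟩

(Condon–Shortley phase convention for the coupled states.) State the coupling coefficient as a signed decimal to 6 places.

−√(1/14) ≈ -0.267261

j₁+j₂−J=2  J+j₁−j₂=1  J−j₁+j₂=3  j₁+j₂+J+1=7
(j₁±m₁, j₂±m₂, J±M) = (1,2,3,2,2,2)
P² = 8/7
sum k=1..2:
  [1] −1/2 = -1/2
  [2] +1/4 = 1/4
S = -1/4
C² = P²·S² = 1/14 ; C = -0.267261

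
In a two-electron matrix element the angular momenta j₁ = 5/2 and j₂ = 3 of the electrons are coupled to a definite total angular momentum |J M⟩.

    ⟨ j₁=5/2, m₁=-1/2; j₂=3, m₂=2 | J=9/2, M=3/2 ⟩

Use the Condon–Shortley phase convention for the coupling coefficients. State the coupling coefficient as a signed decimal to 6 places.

−√(169/462) ≈ -0.604815

j₁+j₂−J=1  J+j₁−j₂=4  J−j₁+j₂=5  j₁+j₂+J+1=11
(j₁±m₁, j₂±m₂, J±M) = (2,3,5,1,6,3)
P² = 345600/77
sum k=0..1:
  [0] +1/720 = 1/720
  [1] −1/96 = -1/96
S = -13/1440
C² = P²·S² = 169/462 ; C = -0.604815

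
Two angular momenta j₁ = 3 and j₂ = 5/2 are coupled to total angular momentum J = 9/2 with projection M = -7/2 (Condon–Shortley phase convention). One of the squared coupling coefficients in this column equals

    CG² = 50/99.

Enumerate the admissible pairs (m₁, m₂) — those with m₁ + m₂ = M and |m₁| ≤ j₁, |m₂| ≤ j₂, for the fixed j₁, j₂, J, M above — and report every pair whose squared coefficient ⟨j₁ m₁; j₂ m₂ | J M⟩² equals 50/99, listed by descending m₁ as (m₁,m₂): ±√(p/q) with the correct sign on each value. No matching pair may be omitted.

Admissible pairs with m₁+m₂ = M = -7/2: (-3,-1/2), (-2,-3/2), (-1,-5/2)
  (m₁,m₂)=(-1,-5/2): CG² = 50/99, CG = +√(50/99)   ← matches the target
  (m₁,m₂)=(-2,-3/2): CG² = 1/99, CG = −√(1/99)
  (m₁,m₂)=(-3,-1/2): CG² = 16/33, CG = −√(16/33)
Pairs with CG² = 50/99: (-1,-5/2): +√(50/99)

(-1,-5/2): +√(50/99)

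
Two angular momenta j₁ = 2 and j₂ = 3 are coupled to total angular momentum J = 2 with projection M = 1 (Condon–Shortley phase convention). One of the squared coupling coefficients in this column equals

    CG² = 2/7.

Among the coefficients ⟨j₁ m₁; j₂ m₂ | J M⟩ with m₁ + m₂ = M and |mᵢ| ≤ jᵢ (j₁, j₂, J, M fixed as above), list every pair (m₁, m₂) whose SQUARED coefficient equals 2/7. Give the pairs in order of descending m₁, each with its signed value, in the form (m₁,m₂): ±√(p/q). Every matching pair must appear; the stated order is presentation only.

(1,0): −√(2/7)

Admissible pairs with m₁+m₂ = M = 1: (-2,3), (-1,2), (0,1), (1,0), (2,-1)
  (m₁,m₂)=(2,-1): CG² = 3/14, CG = +√(3/14)
  (m₁,m₂)=(1,0): CG² = 2/7, CG = −√(2/7)   ← matches the target
  (m₁,m₂)=(0,1): CG² = 1/7, CG = +√(1/7)
  (m₁,m₂)=(-1,2): CG² = 0/1, CG = 0
  (m₁,m₂)=(-2,3): CG² = 5/14, CG = −√(5/14)
Pairs with CG² = 2/7: (1,0): −√(2/7)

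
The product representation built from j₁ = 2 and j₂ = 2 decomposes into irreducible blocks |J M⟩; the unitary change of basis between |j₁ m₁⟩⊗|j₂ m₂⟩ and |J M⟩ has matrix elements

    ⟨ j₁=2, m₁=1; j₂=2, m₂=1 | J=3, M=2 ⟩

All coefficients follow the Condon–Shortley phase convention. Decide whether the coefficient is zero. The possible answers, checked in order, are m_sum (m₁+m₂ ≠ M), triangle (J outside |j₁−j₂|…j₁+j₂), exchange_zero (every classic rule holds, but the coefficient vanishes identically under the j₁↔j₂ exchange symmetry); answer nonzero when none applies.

exchange_zero

m-sum: m₁+m₂ = 1+1 = 2, M = 2  ✓
triangle: |j₁−j₂| = 0 ≤ J = 3 ≤ j₁+j₂ = 4  ✓
exchange: j₁=j₂ and m₁=m₂, and (−1)^(j₁+j₂−J) = (−1)^1 = −1 forces ⟨j₁m₁;j₂m₂|JM⟩ = −⟨j₂m₂;j₁m₁|JM⟩ = −⟨j₁m₁;j₂m₂|JM⟩ ⇒ the coefficient vanishes identically
Racah sum check: Σ_k collapses to 0 ⇒ CG = 0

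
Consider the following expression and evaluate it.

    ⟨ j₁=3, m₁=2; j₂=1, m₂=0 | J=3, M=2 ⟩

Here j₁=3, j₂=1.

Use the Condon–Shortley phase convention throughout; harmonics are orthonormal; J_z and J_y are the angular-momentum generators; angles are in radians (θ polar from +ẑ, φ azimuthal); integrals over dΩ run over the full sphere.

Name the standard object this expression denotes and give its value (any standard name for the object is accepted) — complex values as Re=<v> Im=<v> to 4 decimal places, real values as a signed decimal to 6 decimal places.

This is a Clebsch–Gordan (vector-coupling) coefficient.
√[7·1!5!1!/8! · 5!1!1!1!5!1!] = √(300)
  +(−1)^0/∏(0,1,1,1,4,0)! = 1/24  (running 1/24)
  +(−1)^1/∏(1,0,0,0,5,1)! = -1/120  (running 1/30)
⟨..|..⟩ = √(300)·(1/30) = +0.577350

Clebsch–Gordan coefficient, +√(1/3) ≈ +0.577350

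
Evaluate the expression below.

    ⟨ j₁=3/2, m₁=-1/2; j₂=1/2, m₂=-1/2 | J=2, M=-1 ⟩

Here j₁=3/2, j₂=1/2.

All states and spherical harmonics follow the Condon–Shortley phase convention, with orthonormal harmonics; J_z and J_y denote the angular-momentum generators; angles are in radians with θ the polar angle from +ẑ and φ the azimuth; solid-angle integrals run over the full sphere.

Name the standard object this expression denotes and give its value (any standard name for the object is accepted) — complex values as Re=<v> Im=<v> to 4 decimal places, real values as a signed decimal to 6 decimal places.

Clebsch–Gordan coefficient, +√(3/4) ≈ +0.866025

This is a Clebsch–Gordan (vector-coupling) coefficient.
√[5·0!3!1!/5! · 1!2!0!1!1!3!] = √(3)
  +(−1)^0/∏(0,0,2,0,1,1)! = 1/2  (running 1/2)
⟨..|..⟩ = √(3)·(1/2) = +0.866025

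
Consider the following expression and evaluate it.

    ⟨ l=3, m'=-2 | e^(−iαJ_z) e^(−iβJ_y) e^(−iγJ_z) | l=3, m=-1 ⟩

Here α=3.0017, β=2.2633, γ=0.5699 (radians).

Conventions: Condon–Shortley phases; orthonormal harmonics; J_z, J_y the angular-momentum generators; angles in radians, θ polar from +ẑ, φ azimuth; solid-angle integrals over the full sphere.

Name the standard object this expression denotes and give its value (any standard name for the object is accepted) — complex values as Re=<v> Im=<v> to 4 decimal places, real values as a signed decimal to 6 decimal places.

This is a Wigner D-matrix element — the rotation-matrix element ⟨l m'| R(α,β,γ) |l m⟩ in the angular-momentum basis.
D^3_{-2,-1}(3.0017,2.2633,0.5699) = e^{-i·-2·3.0017}·d^3_{-2,-1}(2.2633)·e^{-i·-1·0.5699}. Compute d first:
Half-angle: c=0.425167, s=0.905115. N=√(1·120·2·24)=75.894664
The bounds max(0,m−m')=1 and min(l+m,l−m')=2 give 2 terms
  k=1: (−1)^0·75.8947/(24)·0.4252^5·0.9051^1 = +0.039765
  k=2: (−1)^1·75.8947/(12)·0.4252^3·0.9051^3 = -0.360429
d^3_{-2,-1}(2.2633) = +0.039765 -0.360429 = -0.320664
Phases: e^{-i·(-2)·3.0017}=+0.961115-0.276149i, e^{-i·(-1)·0.5699}=+0.841955+0.539548i ⇒ D=-0.307264-0.091730i

Wigner D-matrix element, Re=-0.3073 Im=-0.0917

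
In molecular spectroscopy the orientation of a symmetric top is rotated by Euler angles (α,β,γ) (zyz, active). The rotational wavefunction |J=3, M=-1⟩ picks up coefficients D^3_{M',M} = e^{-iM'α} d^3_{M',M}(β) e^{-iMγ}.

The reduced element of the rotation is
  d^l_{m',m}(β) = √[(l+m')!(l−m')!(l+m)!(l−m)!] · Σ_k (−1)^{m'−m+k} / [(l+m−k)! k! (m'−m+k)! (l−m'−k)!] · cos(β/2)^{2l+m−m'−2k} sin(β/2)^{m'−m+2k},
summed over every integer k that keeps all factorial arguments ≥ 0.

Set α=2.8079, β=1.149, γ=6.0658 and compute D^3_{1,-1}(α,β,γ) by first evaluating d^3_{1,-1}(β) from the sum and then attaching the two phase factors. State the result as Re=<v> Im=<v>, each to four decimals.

D^3_{1,-1}(2.8079,1.1490,6.0658) = e^{-i·1·2.8079}·d^3_{1,-1}(1.1490)·e^{-i·-1·6.0658}. Compute d first:
Half-angle: c=0.839464, s=0.543415. N=√(24·2·2·24)=48.000000
The bounds max(0,m−m')=0 and min(l+m,l−m')=2 give 3 terms
  k=0: (−1)^2·48.0000/(8)·0.8395^4·0.5434^2 = +0.879880
  k=1: (−1)^3·48.0000/(6)·0.8395^2·0.5434^4 = -0.491611
  k=2: (−1)^4·48.0000/(48)·0.8395^0·0.5434^6 = +0.025751
d^3_{1,-1}(1.1490) = +0.879880 -0.491611 +0.025751 = +0.414020
Phases: e^{-i·(1)·2.8079}=-0.944839-0.327534i, e^{-i·(-1)·6.0658}=+0.976465-0.215677i ⇒ D=-0.411223-0.048045i

Re=-0.4112 Im=-0.0480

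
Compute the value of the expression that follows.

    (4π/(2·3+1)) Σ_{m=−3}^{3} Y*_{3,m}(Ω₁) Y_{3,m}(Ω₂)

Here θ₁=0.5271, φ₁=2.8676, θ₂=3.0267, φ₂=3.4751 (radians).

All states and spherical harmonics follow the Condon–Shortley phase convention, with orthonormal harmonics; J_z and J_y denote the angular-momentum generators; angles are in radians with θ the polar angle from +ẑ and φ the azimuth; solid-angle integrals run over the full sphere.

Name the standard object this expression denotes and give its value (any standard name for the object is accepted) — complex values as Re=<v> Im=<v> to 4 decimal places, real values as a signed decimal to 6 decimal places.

Legendre polynomial (addition theorem), -0.117792

This sum is the spherical-harmonic addition theorem: it equals the Legendre polynomial P_l(cos γ) of the angle γ between the two directions.
Term-by-term m-sum for l=3 (normalisation 4π/7 = 1.795196):
  m=-3: Y*=-0.03615 + 0.03890j  Y=-0.00034 + 0.00053j  product -0.00001 - 0.00003j
  m=-2: Y*=0.19078 - 0.11644j  Y=-0.01048 + 0.00825j  product -0.00104 + 0.00280j
  m=-1: Y*=-0.42801 + 0.12030j  Y=-0.13773 + 0.04772j  product 0.05321 - 0.03699j
  m=+0: Y*=0.23699 + 0.00000j  Y=-0.71707 + 0.00000j  product -0.16994 + 0.00000j
  m=+1: Y*=0.42801 + 0.12030j  Y=0.13773 + 0.04772j  product 0.05321 + 0.03699j
  m=+2: Y*=0.19078 + 0.11644j  Y=-0.01048 - 0.00825j  product -0.00104 - 0.00280j
  m=+3: Y*=0.03615 + 0.03890j  Y=0.00034 + 0.00053j  product -0.00001 + 0.00003j
Accumulated sum -0.06562 - 0.00000j; after 4π/(2l+1) scaling, -0.11779 - 0.00000j ⇒ P_3 = -0.117792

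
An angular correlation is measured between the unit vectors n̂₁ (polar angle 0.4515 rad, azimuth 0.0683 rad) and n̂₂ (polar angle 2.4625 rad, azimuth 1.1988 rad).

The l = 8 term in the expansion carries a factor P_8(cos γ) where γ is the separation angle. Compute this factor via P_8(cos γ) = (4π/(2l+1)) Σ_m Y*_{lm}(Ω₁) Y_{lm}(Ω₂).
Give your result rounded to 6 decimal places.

Expand P_8 via completeness: Σ_{m} conj(Y_{8,m}) at Ω₁ times Y_{8,m} at Ω₂ —
  m=-8: (+0.000578+0.000352i) × (-0.012312+0.002058i) = -0.000008-0.000003i  (running Σ = -0.000008-0.000003i)
  m=-7: (+0.004958+0.002569i) × (+0.031679+0.053136i) = +0.000021+0.000345i  (running Σ = +0.000013+0.000342i)
  m=-6: (+0.026546+0.011531i) × (+0.114694-0.147422i) = +0.004745-0.002591i  (running Σ = +0.004757-0.002249i)
  m=-5: (+0.099688+0.035432i) × (-0.360580-0.107282i) = -0.032144-0.023471i  (running Σ = -0.027387-0.025720i)
  m=-4: (+0.266295+0.074618i) × (+0.039577+0.476829i) = -0.025041+0.129931i  (running Σ = -0.052428+0.104211i)
  m=-3: (+0.480271+0.099808i) × (+0.235363-0.115092i) = +0.124525-0.031784i  (running Σ = +0.072098+0.072427i)
  m=-2: (+0.478932+0.065832i) × (+0.159277+0.146605i) = +0.066632+0.080699i  (running Σ = +0.138730+0.153126i)
  m=-1: (+0.000330+0.000023i) × (+0.139074-0.356453i) = +0.000054-0.000114i  (running Σ = +0.138783+0.153012i)
  m=0: (-0.476514-0.000000i) × (+0.101718+0.000000i) = -0.048470-0.000000i  (running Σ = +0.090313+0.153012i)
  m=1: (-0.000330+0.000023i) × (-0.139074-0.356453i) = +0.000054+0.000114i  (running Σ = +0.090367+0.153126i)
  m=2: (+0.478932-0.065832i) × (+0.159277-0.146605i) = +0.066632-0.080699i  (running Σ = +0.156999+0.072427i)
  m=3: (-0.480271+0.099808i) × (-0.235363-0.115092i) = +0.124525+0.031784i  (running Σ = +0.281524+0.104211i)
  m=4: (+0.266295-0.074618i) × (+0.039577-0.476829i) = -0.025041-0.129931i  (running Σ = +0.256484-0.025720i)
  m=5: (-0.099688+0.035432i) × (+0.360580-0.107282i) = -0.032144+0.023471i  (running Σ = +0.224339-0.002249i)
  m=6: (+0.026546-0.011531i) × (+0.114694+0.147422i) = +0.004745+0.002591i  (running Σ = +0.229084+0.000342i)
  m=7: (-0.004958+0.002569i) × (-0.031679+0.053136i) = +0.000021-0.000345i  (running Σ = +0.229104-0.000003i)
  m=8: (+0.000578-0.000352i) × (-0.012312-0.002058i) = -0.000008+0.000003i  (running Σ = +0.229097+0.000000i)
Accumulated sum +0.229097+0.000000i; after 4π/(2l+1) scaling, +0.169348+0.000000i ⇒ P_8 = 0.169348

0.169348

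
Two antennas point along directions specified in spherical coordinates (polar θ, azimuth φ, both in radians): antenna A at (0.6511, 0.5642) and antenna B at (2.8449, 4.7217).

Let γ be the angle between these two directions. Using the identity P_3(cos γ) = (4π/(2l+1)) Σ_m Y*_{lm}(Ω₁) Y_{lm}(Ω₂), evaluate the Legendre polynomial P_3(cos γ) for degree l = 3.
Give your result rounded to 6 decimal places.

-0.276153

Addition theorem: P_3(cos γ) = (4π/7) Σ_m Y*_{lm}(Ω₁) Y_{lm}(Ω₂), m = −3…3:
  term(m=-3) = (0.000964, 0.000091)   from Y*(Ω₁)=(-0.011285, 0.092191), Y(Ω₂)=(-0.000291, -0.010422)
  term(m=-2) = (0.011096, 0.022339)   from Y*(Ω₁)=(0.127828, 0.269843), Y(Ω₂)=(0.083522, -0.001556)
  term(m=-1) = (-0.075360, 0.121578)   from Y*(Ω₁)=(0.358074, 0.226595), Y(Ω₂)=(0.003143, 0.337544)
  term(m=+0) = (-0.027228, 0.000000)   from Y*(Ω₁)=(0.048516, -0.000000), Y(Ω₂)=(-0.561228, 0.000000)
  term(m=+1) = (-0.075360, -0.121578)   from Y*(Ω₁)=(-0.358074, 0.226595), Y(Ω₂)=(-0.003143, 0.337544)
  term(m=+2) = (0.011096, -0.022339)   from Y*(Ω₁)=(0.127828, -0.269843), Y(Ω₂)=(0.083522, 0.001556)
  term(m=+3) = (0.000964, -0.000091)   from Y*(Ω₁)=(0.011285, 0.092191), Y(Ω₂)=(0.000291, -0.010422)
Accumulated sum (-0.153829, -0.000000); after 4π/(2l+1) scaling, (-0.276153, -0.000000) ⇒ P_3 = -0.276153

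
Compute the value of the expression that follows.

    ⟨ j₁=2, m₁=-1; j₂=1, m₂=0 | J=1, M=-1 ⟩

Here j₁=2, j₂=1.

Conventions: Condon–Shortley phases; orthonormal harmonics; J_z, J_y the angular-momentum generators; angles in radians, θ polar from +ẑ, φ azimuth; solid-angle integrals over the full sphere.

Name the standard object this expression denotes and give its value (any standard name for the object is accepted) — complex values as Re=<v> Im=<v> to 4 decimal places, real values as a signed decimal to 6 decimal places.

This is a Clebsch–Gordan (vector-coupling) coefficient.
triangle: 2!·2!·0!/5! = 4/120
(j±m)!: 1!·3!·1!·1!·0!·2! = 12
prefactor² = (2J+1)·Δ·N² = 6/5
  k=1: −1/(1!·1!·2!·0!·0!·0!) = -1/2
Σ = -1/2  ⇒  CG² = 6/5·(-1/2)² = 3/10
CG = −√(3/10) = -0.547723

Clebsch–Gordan coefficient, −√(3/10) ≈ -0.547723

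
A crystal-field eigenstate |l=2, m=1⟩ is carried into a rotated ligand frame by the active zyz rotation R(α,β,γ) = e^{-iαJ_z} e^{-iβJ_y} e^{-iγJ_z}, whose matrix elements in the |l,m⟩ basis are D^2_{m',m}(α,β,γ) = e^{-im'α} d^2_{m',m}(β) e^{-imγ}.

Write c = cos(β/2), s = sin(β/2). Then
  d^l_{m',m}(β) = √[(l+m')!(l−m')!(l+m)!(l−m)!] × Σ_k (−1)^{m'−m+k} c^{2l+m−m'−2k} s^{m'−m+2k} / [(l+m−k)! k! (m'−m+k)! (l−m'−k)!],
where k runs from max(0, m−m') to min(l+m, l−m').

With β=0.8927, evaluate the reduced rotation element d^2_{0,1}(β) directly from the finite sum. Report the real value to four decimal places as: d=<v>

d^2_{0,1}(β=0.8927) via the finite sum:
With c≡cos(β/2)=0.902029 and s≡sin(β/2)=0.431676, N=[2·2·6·1]^{1/2}=4.898979
k: max(0,(1)−(0))=1 … min(2+(1),2−(0))=2
  k=1: (−1)^0·4.8990/(2)·0.9020^3·0.4317^1 = +0.776059
  k=2: (−1)^1·4.8990/(2)·0.9020^1·0.4317^3 = -0.177734
d^2_{0,1}(0.8927) = +0.776059 -0.177734 = +0.598325

d=0.5983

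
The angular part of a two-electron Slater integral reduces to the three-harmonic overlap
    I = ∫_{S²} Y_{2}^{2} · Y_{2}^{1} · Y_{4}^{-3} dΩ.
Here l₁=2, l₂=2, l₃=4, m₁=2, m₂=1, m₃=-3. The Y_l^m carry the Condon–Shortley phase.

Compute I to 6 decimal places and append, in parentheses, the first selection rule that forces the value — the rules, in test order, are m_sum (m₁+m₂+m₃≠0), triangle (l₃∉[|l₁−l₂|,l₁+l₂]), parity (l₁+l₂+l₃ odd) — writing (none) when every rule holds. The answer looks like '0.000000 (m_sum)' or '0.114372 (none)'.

Checks pass: Σm=0; 8 even; l₃=4∈[0,4].
(2·2+1)(2·2+1)(2·4+1) = 225
Δ: 0! 4! 4! / 9! → 1/630
sum: t=0:+1/16 = 1/16
3j²(2 2 4; 0 0 0) = Δ·Π!·Σ² = 2/35  (sign +1)
sum: t=0:+1/144 = 1/144
3j²(2 2 4; 2 1 -3) = Δ·Π!·Σ² = 1/18  (sign -1)
combine: 4πI² = 225·2/35·1/18 = 5/7
take √, sign -1: I = -0.23841361
No selection rule forces the value: the integral is nonzero (none).

-0.238414 (none)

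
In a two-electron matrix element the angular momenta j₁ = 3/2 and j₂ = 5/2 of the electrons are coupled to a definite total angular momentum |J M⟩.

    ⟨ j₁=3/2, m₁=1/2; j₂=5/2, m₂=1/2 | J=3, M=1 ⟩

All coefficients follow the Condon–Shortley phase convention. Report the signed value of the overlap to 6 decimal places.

√[7·1!2!4!/8! · 2!1!3!2!4!2!] = √(48/5)
  +(−1)^0/∏(0,1,1,3,1,1)! = 1/6  (running 1/6)
  +(−1)^1/∏(1,0,0,2,2,2)! = -1/8  (running 1/24)
⟨..|..⟩ = √(48/5)·(1/24) = +0.129099

+0.129099  (= +√(1/60))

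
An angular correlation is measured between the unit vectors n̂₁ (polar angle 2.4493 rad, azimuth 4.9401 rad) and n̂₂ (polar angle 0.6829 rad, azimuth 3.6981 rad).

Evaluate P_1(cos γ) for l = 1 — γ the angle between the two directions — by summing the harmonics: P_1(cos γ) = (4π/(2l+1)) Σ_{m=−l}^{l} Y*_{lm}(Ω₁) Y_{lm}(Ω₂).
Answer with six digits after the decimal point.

Addition theorem: P_1(cos γ) = (4π/3) Σ_m Y*_{lm}(Ω₁) Y_{lm}(Ω₂), m = −1…1:
  term(m=-1) = (0.015525, 0.045505)   from Y*(Ω₁)=(0.049784, -0.214837), Y(Ω₂)=(-0.185124, 0.115165)
  term(m=+0) = (-0.142561, -0.000000)   from Y*(Ω₁)=(-0.376119, -0.000000), Y(Ω₂)=(0.379031, 0.000000)
  term(m=+1) = (0.015525, -0.045505)   from Y*(Ω₁)=(-0.049784, -0.214837), Y(Ω₂)=(0.185124, 0.115165)
Σ over m = (-0.111510, 0.000000); ×(4π/3) → (-0.467092, 0.000000). Real part: -0.467092

-0.467092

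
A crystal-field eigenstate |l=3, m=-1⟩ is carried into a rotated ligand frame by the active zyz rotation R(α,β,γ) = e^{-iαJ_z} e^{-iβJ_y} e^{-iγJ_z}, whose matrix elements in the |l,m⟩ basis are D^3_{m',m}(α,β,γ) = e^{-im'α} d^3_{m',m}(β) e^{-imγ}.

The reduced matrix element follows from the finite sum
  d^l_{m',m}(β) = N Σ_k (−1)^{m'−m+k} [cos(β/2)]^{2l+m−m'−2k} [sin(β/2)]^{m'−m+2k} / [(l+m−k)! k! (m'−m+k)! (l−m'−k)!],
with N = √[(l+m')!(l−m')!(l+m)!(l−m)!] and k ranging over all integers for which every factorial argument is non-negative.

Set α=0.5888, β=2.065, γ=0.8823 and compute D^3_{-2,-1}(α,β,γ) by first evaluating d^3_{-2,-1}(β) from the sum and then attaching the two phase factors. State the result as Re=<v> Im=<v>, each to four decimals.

D^3_{-2,-1}(0.5888,2.0650,0.8823) = e^{-i·-2·0.5888}·d^3_{-2,-1}(2.0650)·e^{-i·-1·0.8823}. Compute d first:
With c≡cos(β/2)=0.512674 and s≡sin(β/2)=0.858583, N=[1·120·2·24]^{1/2}=75.894664
The bounds max(0,m−m')=1 and min(l+m,l−m')=2 give 2 terms
  k=1: (−1)^0·75.8947/(24)·0.5127^5·0.8586^1 = +0.096159
  k=2: (−1)^1·75.8947/(12)·0.5127^3·0.8586^3 = -0.539388
d^3_{-2,-1}(2.0650) = +0.096159 -0.539388 = -0.443229
Attach z-rotation phases: D = e^{-i(-2)(0.5888)}·(-0.443229)·e^{-i(-1)(0.8823)} = +0.208245-0.391262i

Re=0.2082 Im=-0.3913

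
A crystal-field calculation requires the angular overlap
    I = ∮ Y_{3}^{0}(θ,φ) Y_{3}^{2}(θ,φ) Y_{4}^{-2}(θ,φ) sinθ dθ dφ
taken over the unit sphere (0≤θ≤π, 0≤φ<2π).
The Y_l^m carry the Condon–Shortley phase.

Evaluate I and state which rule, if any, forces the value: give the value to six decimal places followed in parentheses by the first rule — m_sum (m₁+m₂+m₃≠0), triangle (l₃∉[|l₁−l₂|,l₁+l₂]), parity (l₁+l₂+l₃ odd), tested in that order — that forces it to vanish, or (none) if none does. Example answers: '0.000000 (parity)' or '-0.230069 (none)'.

Rules hold: Σm=0, L=10 even, 0≤4≤6.
N = 7·7·9 = 441
Δ = 2!·4!·4!/11! = 1/34650
Racah Σ t=0..2: t=0:+1/72 t=1:−1/16 t=2:+1/72 = -5/144
⇒ 3j(3 3 4; 0 0 0)² = 2/77, sgn -1
Racah Σ t=1..2: t=1:−1/96 t=2:+1/72 = 1/288
⇒ 3j(3 3 4; 0 2 -2)² = 1/462, sgn +1
4πI² = N·(3j₀)²·(3jₘ)² = 3/121
I = -1·√(0.0247934/4π) = -0.04441841
No selection rule forces the value: the integral is nonzero (none).

-0.044418 (none)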